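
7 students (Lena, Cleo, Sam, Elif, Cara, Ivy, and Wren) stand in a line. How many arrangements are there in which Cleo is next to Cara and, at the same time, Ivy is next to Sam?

480

Treat {Cleo,Cara} as one block (2 orders) and {Ivy,Sam} as another (2 orders).
That leaves 5 units to arrange: 2 × 2 × 5! = 4 × 120 = 480.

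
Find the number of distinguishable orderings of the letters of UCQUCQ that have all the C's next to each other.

30

Treat the 2 copies of C as a single block. The multiset to arrange is then {CC, Q, Q, U, U}, 5 items in all.
That gives (5)!/(2!·2!) = 30 arrangements.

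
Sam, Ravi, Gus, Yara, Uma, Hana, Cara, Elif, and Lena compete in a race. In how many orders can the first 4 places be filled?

There are 9 choices for 1st place, 8 for 2nd, and so on down to 6 for position 4.
That gives 9 × 8 × 7 × 6 = 3024.

3024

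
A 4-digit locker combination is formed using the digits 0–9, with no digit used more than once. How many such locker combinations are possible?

5040

Choose and order 4 of the 10 symbols: the first digit has 10 options, the next 9, then 8, 7.
10 × 9 × 8 × 7 = 5040.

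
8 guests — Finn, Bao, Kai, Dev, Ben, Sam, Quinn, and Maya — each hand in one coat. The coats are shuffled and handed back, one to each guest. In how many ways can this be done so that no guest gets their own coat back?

Let Aᵢ be the assignments in which guest i gets their own coat. We want the size of the complement of A₁∪…∪A_8.
By inclusion–exclusion this is Σ_{j=0}^{8} (−1)^j C(8,j)·(8−j)!.
Computing: 40320 − 40320 + 20160 − 6720 + 1680 − 336 + 56 − 8 + 1 = 14833.

14833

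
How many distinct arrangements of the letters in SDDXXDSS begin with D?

210

Fix D in the first position and arrange the remaining 7 letters.
Those 7 letters have D appearing twice, S appearing 3 times, and X appearing twice, giving (7)!/(3!·2!·2!) = 210.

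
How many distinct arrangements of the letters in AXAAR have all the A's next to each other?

6

Treat the 3 copies of A as a single block. The multiset to arrange is then {AAA, R, X}, 3 items in all.
All 3 items are distinct, so there are (3)! = 6 arrangements.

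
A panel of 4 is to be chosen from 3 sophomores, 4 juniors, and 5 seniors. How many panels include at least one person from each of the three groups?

Unrestricted: C(12,4) = 495 ways to pick any 4 of the 12.
Subtract selections that omit an entire group: no sophomores → C(9,4) = 126; no juniors → C(8,4) = 70; no seniors → C(7,4) = 35.
Add back selections omitting two groups (i.e. drawn from a single group): C(3,4) + C(4,4) + C(5,4) = 6.
By inclusion–exclusion: 495 − 231 + 6 = 270.

270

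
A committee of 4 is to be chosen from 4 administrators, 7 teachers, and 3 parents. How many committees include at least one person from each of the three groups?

462

Total 4-person selections from all 14: C(14,4) = 1001.
Subtract selections that omit an entire group: no administrators → C(10,4) = 210; no teachers → C(7,4) = 35; no parents → C(11,4) = 330.
Add back selections omitting two groups (i.e. drawn from a single group): C(4,4) + C(7,4) + C(3,4) = 36.
By inclusion–exclusion: 1001 − 575 + 36 = 462.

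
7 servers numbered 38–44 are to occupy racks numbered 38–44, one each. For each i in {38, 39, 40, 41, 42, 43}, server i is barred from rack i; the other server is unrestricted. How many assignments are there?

Let Aᵢ (for 38 ≤ i ≤ 43) be the placements that put server i in its forbidden rack. Any j of these fix j positions, leaving (7−j)! ways to fill the rest, and there are C(6,j) ways to pick which j.
By inclusion–exclusion, the number of valid placements is Σ_{j=0}^{6} (−1)^j C(6,j)·(7−j)!.
Computing: 5040 − 4320 + 1800 − 480 + 90 − 12 + 1 = 2119.

2119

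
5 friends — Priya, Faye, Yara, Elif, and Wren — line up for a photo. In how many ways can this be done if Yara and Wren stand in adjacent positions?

Place the 3 others and the Yara-Wren pair as 4 objects in a line; the pair has 2 internal arrangements.
That gives 2 × 4! = 2 × 24 = 48.

48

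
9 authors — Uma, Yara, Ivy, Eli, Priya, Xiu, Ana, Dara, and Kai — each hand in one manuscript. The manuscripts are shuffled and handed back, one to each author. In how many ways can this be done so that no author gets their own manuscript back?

133496

Count assignments avoiding every fixed point. For any j of the 9 authors fixed to their own manuscript, the other 9−j can be arranged in (9−j)! ways.
By inclusion–exclusion this is Σ_{j=0}^{9} (−1)^j C(9,j)·(9−j)!.
Computing: 362880 − 362880 + 181440 − 60480 + 15120 − 3024 + 504 − 72 + 9 − 1 = 133496.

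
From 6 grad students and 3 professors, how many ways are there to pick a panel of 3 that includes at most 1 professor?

Split by how many professors are chosen (0 through 1).
Sum: C(3,0)·C(6,3) + C(3,1)·C(6,2) = 20 + 45 = 65.

65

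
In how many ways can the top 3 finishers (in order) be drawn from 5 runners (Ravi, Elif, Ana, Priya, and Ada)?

This is an ordered selection of 3 from 5: P(5,3).
That gives 5 × 4 × 3 = 60.

60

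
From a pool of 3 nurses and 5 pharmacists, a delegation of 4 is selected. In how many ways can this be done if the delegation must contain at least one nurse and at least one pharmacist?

With no constraint there are C(8,4) = 70 possible selections.
Subtract selections that omit an entire group: no nurses → C(5,4) = 5; no pharmacists → C(3,4) = 0.
Both groups omitted at once is impossible, so 70 − 5 = 65.

65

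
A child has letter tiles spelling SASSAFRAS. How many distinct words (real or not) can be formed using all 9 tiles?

The 9 letters of SASSAFRAS have repeats: A appearing 3 times and S appearing 4 times.
So there are 9! / (4!·3!) = 2520 distinguishable arrangements.

2520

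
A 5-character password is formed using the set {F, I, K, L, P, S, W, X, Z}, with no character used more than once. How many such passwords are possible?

This is a permutation of 5 out of 9: P(9,5) = 9!/4!.
9 × 8 × 7 × 6 × 5 = 15120.

15120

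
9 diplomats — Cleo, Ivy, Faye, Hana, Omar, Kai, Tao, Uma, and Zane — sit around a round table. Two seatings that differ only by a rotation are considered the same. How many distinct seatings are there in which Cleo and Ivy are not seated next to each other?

All circular seatings of 9 people number (8)! = 40320.
Those with Cleo next to Ivy: fuse the pair into one unit and seat 8 units around a circle — 2·(7)! = 10080.
Subtracting, 40320 − 10080 = 30240.

30240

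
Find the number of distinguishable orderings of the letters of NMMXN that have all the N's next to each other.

Treat the 2 copies of N as a single block. The multiset to arrange is then {NN, M, M, X}, 4 items in all.
That gives (4)!/(2!) = 12 arrangements.

12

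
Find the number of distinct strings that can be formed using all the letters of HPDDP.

30

The 5 letters of HPDDP have repeats: D appearing twice and P appearing twice.
Dividing 5! = 120 by 2!·2! = 4 for the repeated letters gives 30.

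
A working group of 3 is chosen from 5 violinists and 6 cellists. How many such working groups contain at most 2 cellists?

Split by how many cellists are chosen (0 through 2).
Sum: C(6,0)·C(5,3) + C(6,1)·C(5,2) + C(6,2)·C(5,1) = 10 + 60 + 75 = 145.

145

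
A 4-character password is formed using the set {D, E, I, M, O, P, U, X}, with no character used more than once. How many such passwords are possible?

Choose and order 4 of the 8 symbols: the first character has 8 options, the next 7, then 6, 5.
8 × 7 × 6 × 5 = 1680.

1680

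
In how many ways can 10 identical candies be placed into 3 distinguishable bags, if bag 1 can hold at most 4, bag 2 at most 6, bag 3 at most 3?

10

By stars and bars, unrestricted non-negative solutions to x_1+…+x_3 = 10 number C(10+2,2) = 66.
Subtract solutions that violate a single cap (substitute x_i' = x_i − (cap_i+1)): x_1 ≥ 5 gives C(7,2) = 21; x_2 ≥ 7 gives C(5,2) = 10; x_3 ≥ 4 gives C(8,2) = 28. Together 59.
Add back pairs where two caps are both exceeded: 0 + 3 + 0 = 3.
By inclusion–exclusion the count is 66 − 59 + 3 = 10.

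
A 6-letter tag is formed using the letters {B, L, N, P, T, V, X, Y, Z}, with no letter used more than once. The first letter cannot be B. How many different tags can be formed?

53760

The first letter has 9−1 = 8 choices (anything except B).
The remaining 5 letters are filled from the other 8 symbols without repetition: 8 × 7 × 6 × 5 × 4 = 6720.
Total: 8 × 6720 = 53760.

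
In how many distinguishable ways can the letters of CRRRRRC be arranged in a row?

21

The 7 letters of CRRRRRC have repeats: C appearing twice and R appearing 5 times.
Dividing 7! = 5040 by 5!·2! = 240 for the repeated letters gives 21.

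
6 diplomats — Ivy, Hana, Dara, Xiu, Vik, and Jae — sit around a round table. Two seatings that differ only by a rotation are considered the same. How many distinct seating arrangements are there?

Seat Ivy anywhere (absorbing the rotational symmetry), then permute the other 5: (5)! = 120.

120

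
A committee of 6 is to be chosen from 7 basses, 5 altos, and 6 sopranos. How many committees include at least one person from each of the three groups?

15470

Total 6-person selections from all 18: C(18,6) = 18564.
Subtract selections that omit an entire group: no basses → C(11,6) = 462; no altos → C(13,6) = 1716; no sopranos → C(12,6) = 924.
Add back selections omitting two groups (i.e. drawn from a single group): C(7,6) + C(5,6) + C(6,6) = 8.
By inclusion–exclusion: 18564 − 3102 + 8 = 15470.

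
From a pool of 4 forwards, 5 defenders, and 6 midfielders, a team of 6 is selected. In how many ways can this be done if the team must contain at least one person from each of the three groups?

Unrestricted: C(15,6) = 5005 ways to pick any 6 of the 15.
Subtract selections that omit an entire group: no forwards → C(11,6) = 462; no defenders → C(10,6) = 210; no midfielders → C(9,6) = 84.
Add back selections omitting two groups (i.e. drawn from a single group): C(4,6) + C(5,6) + C(6,6) = 1.
By inclusion–exclusion: 5005 − 756 + 1 = 4250.

4250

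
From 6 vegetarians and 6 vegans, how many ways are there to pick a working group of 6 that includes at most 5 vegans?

Split by how many vegans are chosen (0 through 5).
Sum: C(6,0)·C(6,6) + C(6,1)·C(6,5) + C(6,2)·C(6,4) + C(6,3)·C(6,3) + C(6,4)·C(6,2) + C(6,5)·C(6,1) = 1 + 36 + 225 + 400 + 225 + 36 = 923.

923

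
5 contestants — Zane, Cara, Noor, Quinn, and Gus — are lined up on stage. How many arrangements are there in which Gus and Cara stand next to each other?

48

Place the 3 others and the Gus-Cara pair as 4 objects in a line; the pair has 2 internal arrangements.
That gives 2 × 4! = 2 × 24 = 48.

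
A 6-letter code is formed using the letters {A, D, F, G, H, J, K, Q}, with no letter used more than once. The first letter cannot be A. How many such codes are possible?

17640

The first letter has 8−1 = 7 choices (anything except A).
The remaining 5 letters are filled from the other 7 symbols without repetition: 7 × 6 × 5 × 4 × 3 = 2520.
Total: 7 × 2520 = 17640.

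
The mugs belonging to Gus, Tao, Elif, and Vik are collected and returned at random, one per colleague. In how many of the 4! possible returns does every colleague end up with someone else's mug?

9

Count assignments avoiding every fixed point. For any j of the 4 colleagues fixed to their own mug, the other 4−j can be arranged in (4−j)! ways.
By inclusion–exclusion this is Σ_{j=0}^{4} (−1)^j C(4,j)·(4−j)!.
Computing: 24 − 24 + 12 − 4 + 1 = 9.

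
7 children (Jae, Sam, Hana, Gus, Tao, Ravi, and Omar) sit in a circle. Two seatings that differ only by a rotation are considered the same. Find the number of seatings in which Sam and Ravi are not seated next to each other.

480

Without the restriction there are (6)! = 720 seatings.
Seatings with Sam beside Ravi: treat them as a block with 2 internal orders, giving 2 × (5)! = 240.
Subtracting, 720 − 240 = 480.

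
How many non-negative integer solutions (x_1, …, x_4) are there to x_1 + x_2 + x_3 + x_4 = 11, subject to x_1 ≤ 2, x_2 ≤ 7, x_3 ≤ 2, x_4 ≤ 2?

Ignoring the caps, the number of non-negative solutions to x_1+…+x_4 = 11 is C(14,3) = 364.
Subtract solutions that violate a single cap (substitute x_i' = x_i − (cap_i+1)): x_1 ≥ 3 gives C(11,3) = 165; x_2 ≥ 8 gives C(6,3) = 20; x_3 ≥ 3 gives C(11,3) = 165; x_4 ≥ 3 gives C(11,3) = 165. Together 515.
Add back pairs where two caps are both exceeded: 1 + 56 + 56 + 1 + 1 + 56 = 171.
Subtract triples: 0 + 0 + 10 + 0 = 10.
By inclusion–exclusion the count is 364 − 515 + 171 − 10 = 10.

10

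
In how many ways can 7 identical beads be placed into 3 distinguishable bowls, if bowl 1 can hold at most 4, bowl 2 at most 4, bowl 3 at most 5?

Ignoring the caps, the number of non-negative solutions to x_1+…+x_3 = 7 is C(9,2) = 36.
Subtract solutions that violate a single cap (substitute x_i' = x_i − (cap_i+1)): x_1 ≥ 5 gives C(4,2) = 6; x_2 ≥ 5 gives C(4,2) = 6; x_3 ≥ 6 gives C(3,2) = 3. Together 15.
No two caps can be exceeded simultaneously, so the pair terms are all 0.
By inclusion–exclusion the count is 36 − 15 + 0 = 21.

21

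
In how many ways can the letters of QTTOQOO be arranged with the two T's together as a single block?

Treat the 2 copies of T as a single block. The multiset to arrange is then {TT, O, O, O, Q, Q}, 6 items in all.
That gives (6)!/(3!·2!) = 60 arrangements.

60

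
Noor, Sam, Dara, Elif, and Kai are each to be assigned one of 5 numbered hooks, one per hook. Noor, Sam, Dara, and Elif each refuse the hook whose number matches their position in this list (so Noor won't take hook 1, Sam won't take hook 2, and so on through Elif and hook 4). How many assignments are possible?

Let Aᵢ (for 1 ≤ i ≤ 4) be the placements that put person i in their forbidden hook. Any j of these fix j positions, leaving (5−j)! ways to fill the rest, and there are C(4,j) ways to pick which j.
By inclusion–exclusion, the number of valid placements is Σ_{j=0}^{4} (−1)^j C(4,j)·(5−j)!.
Computing: 120 − 96 + 36 − 8 + 1 = 53.

53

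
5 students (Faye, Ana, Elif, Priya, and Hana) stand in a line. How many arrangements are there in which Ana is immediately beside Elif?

Glue Ana and Elif into one block (2 internal orders), leaving 4 units to arrange in a row.
That gives 2 × 4! = 2 × 24 = 48.

48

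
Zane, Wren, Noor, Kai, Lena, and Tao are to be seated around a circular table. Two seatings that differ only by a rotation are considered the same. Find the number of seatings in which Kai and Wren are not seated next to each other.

72

All circular seatings of 6 people number (5)! = 120.
Those with Kai next to Wren: fuse the pair into one unit and seat 5 units around a circle — 2·(4)! = 48.
Subtracting, 120 − 48 = 72.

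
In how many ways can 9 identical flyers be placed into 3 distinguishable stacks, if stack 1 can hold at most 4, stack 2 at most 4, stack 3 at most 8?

By stars and bars, unrestricted non-negative solutions to x_1+…+x_3 = 9 number C(9+2,2) = 55.
Subtract solutions that violate a single cap (substitute x_i' = x_i − (cap_i+1)): x_1 ≥ 5 gives C(6,2) = 15; x_2 ≥ 5 gives C(6,2) = 15; x_3 ≥ 9 gives C(2,2) = 1. Together 31.
No two caps can be exceeded simultaneously, so the pair terms are all 0.
By inclusion–exclusion the count is 55 − 31 + 0 = 24.

24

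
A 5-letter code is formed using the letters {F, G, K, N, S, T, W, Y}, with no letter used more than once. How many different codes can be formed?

6720

With no repetition, fill the 5 letters in order: 8 choices, then 7, down to 4.
That product is 8 × 7 × 6 × 5 × 4 = 6720.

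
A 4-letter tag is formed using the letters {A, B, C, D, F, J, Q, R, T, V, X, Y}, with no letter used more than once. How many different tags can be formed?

With no repetition, fill the 4 letters in order: 12 choices, then 11, down to 9.
That product is 12 × 11 × 10 × 9 = 11880.

11880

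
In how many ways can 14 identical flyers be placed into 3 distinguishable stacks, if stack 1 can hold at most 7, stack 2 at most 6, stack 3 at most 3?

Without the upper bounds there are C(16,2) = 120 ways to split 14 among 3 stacks.
Subtract solutions that violate a single cap (substitute x_i' = x_i − (cap_i+1)): x_1 ≥ 8 gives C(8,2) = 28; x_2 ≥ 7 gives C(9,2) = 36; x_3 ≥ 4 gives C(12,2) = 66. Together 130.
Add back pairs where two caps are both exceeded: 0 + 6 + 10 = 16.
By inclusion–exclusion the count is 120 − 130 + 16 = 6.

6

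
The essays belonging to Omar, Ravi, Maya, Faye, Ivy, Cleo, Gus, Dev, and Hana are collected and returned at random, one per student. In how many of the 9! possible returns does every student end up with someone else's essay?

This is the derangement count D_9: permutations of 9 items with no fixed point.
By inclusion–exclusion this is Σ_{j=0}^{9} (−1)^j C(9,j)·(9−j)!.
Computing: 362880 − 362880 + 181440 − 60480 + 15120 − 3024 + 504 − 72 + 9 − 1 = 133496.

133496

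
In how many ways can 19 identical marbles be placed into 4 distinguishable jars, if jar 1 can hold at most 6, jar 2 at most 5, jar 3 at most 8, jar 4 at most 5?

Without the upper bounds there are C(22,3) = 1540 ways to split 19 among 4 jars.
Subtract solutions that violate a single cap (substitute x_i' = x_i − (cap_i+1)): x_1 ≥ 7 gives C(15,3) = 455; x_2 ≥ 6 gives C(16,3) = 560; x_3 ≥ 9 gives C(13,3) = 286; x_4 ≥ 6 gives C(16,3) = 560. Together 1861.
Add back pairs where two caps are both exceeded: 84 + 20 + 84 + 35 + 120 + 35 = 378.
Subtract triples: 0 + 1 + 0 + 0 = 1.
By inclusion–exclusion the count is 1540 − 1861 + 378 − 1 = 56.

56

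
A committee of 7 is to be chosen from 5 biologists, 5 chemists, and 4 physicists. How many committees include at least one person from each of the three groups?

3240

Total 7-person selections from all 14: C(14,7) = 3432.
Selections missing a whole group: no biologists → C(9,7) = 36; no chemists → C(9,7) = 36; no physicists → C(10,7) = 120.
Add back selections omitting two groups (i.e. drawn from a single group): C(5,7) + C(5,7) + C(4,7) = 0.
By inclusion–exclusion: 3432 − 192 + 0 = 3240.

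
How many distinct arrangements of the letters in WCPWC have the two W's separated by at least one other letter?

There are 5!/(2!·2!) = 30 arrangements of WCPWC in total.
Arrangements with the W's together: treat WW as one letter, giving (4)!/(2!) = 12.
Subtracting, 30 − 12 = 18 arrangements keep the W's apart.

18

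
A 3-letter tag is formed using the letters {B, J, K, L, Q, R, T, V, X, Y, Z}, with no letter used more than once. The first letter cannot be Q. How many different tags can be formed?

The first letter has 11−1 = 10 choices (anything except Q).
The remaining 2 letters are filled from the other 10 symbols without repetition: 10 × 9 = 90.
Total: 10 × 90 = 900.

900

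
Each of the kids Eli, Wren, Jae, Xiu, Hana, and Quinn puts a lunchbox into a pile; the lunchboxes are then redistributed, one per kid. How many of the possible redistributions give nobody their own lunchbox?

265

Count assignments avoiding every fixed point. For any j of the 6 kids fixed to their own lunchbox, the other 6−j can be arranged in (6−j)! ways.
By inclusion–exclusion this is Σ_{j=0}^{6} (−1)^j C(6,j)·(6−j)!.
Computing: 720 − 720 + 360 − 120 + 30 − 6 + 1 = 265.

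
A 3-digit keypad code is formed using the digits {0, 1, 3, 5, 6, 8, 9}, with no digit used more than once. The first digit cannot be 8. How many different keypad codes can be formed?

180

The first digit has 7−1 = 6 choices (anything except 8).
The remaining 2 digits are filled from the other 6 symbols without repetition: 6 × 5 = 30.
Total: 6 × 30 = 180.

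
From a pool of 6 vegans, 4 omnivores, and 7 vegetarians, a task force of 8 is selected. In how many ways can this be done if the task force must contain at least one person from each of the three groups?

With no constraint there are C(17,8) = 24310 possible selections.
Subtract selections that omit an entire group: no vegans → C(11,8) = 165; no omnivores → C(13,8) = 1287; no vegetarians → C(10,8) = 45.
Add back selections omitting two groups (i.e. drawn from a single group): C(6,8) + C(4,8) + C(7,8) = 0.
By inclusion–exclusion: 24310 − 1497 + 0 = 22813.

22813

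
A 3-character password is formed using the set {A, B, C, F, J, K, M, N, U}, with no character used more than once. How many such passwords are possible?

Choose and order 3 of the 9 symbols: the first character has 9 options, the next 8, then 7.
9 × 8 × 7 = 504.

504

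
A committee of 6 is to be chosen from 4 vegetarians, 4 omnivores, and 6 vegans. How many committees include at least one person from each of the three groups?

Total 6-person selections from all 14: C(14,6) = 3003.
Subtract selections that omit an entire group: no vegetarians → C(10,6) = 210; no omnivores → C(10,6) = 210; no vegans → C(8,6) = 28.
Add back selections omitting two groups (i.e. drawn from a single group): C(4,6) + C(4,6) + C(6,6) = 1.
By inclusion–exclusion: 3003 − 448 + 1 = 2556.

2556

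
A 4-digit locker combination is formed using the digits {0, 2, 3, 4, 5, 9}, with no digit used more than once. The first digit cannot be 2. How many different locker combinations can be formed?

300

The first digit has 6−1 = 5 choices (anything except 2).
The remaining 3 digits are filled from the other 5 symbols without repetition: 5 × 4 × 3 = 60.
Total: 5 × 60 = 300.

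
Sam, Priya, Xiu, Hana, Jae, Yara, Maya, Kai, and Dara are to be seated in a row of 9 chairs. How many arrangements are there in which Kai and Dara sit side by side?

80640

Glue Kai and Dara into one block (2 internal orders), leaving 8 units to arrange in a row.
So the count is 2·(8)! = 80640.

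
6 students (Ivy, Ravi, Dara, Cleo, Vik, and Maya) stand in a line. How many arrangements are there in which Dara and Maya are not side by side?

480

There are 6! = 720 arrangements in all. If Dara and Maya are adjacent, merging them into one block gives 2·(5)! = 240 arrangements.
So 720 − 240 = 480 arrangements keep them apart.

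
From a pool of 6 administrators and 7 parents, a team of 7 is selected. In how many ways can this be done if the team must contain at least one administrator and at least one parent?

Unrestricted: C(13,7) = 1716 ways to pick any 7 of the 13.
Selections missing a whole group: no administrators → C(7,7) = 1; no parents → C(6,7) = 0.
Both groups omitted at once is impossible, so 1716 − 1 = 1715.

1715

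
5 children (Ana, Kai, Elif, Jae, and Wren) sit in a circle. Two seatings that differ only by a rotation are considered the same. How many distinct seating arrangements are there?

Around a circle, 5 distinct people have 5!/5 = (4)! = 24 rotationally distinct seatings.

24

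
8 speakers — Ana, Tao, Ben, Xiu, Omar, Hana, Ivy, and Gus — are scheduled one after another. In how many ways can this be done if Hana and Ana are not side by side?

Of the 8! = 40320 arrangements, those with Hana and Ana adjacent number 2 × 7! = 10080 (treat the pair as a block with 2 internal orders).
So 40320 − 10080 = 30240 arrangements keep them apart.

30240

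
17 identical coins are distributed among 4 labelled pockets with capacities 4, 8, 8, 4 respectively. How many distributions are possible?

100

By stars and bars, unrestricted non-negative solutions to x_1+…+x_4 = 17 number C(17+3,3) = 1140.
Subtract solutions that violate a single cap (substitute x_i' = x_i − (cap_i+1)): x_1 ≥ 5 gives C(15,3) = 455; x_2 ≥ 9 gives C(11,3) = 165; x_3 ≥ 9 gives C(11,3) = 165; x_4 ≥ 5 gives C(15,3) = 455. Together 1240.
Add back pairs where two caps are both exceeded: 20 + 20 + 120 + 0 + 20 + 20 = 200.
By inclusion–exclusion the count is 1140 − 1240 + 200 = 100.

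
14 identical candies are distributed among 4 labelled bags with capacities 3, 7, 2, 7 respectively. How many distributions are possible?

By stars and bars, unrestricted non-negative solutions to x_1+…+x_4 = 14 number C(14+3,3) = 680.
Subtract solutions that violate a single cap (substitute x_i' = x_i − (cap_i+1)): x_1 ≥ 4 gives C(13,3) = 286; x_2 ≥ 8 gives C(9,3) = 84; x_3 ≥ 3 gives C(14,3) = 364; x_4 ≥ 8 gives C(9,3) = 84. Together 818.
Add back pairs where two caps are both exceeded: 10 + 120 + 10 + 20 + 0 + 20 = 180.
By inclusion–exclusion the count is 680 − 818 + 180 = 42.

42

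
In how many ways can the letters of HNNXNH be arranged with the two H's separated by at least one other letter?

40

There are 6!/(3!·2!) = 60 arrangements of HNNXNH in total.
If the two H's are adjacent, glue them into one block, leaving 5 items to arrange: (5)!/(3!) = 20 ways.
Hence 60 − 20 = 40.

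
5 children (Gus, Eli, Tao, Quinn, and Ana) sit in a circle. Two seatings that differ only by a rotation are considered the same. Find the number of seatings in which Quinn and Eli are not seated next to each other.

Without the restriction there are (4)! = 24 seatings.
Seatings with Quinn beside Eli: treat them as a block with 2 internal orders, giving 2 × (3)! = 12.
Subtracting, 24 − 12 = 12.

12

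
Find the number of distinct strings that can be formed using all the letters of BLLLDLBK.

840

BLLLDLBK has 8 letters with B appearing twice and L appearing 4 times.
Dividing 8! = 40320 by 4!·2! = 48 for the repeated letters gives 840.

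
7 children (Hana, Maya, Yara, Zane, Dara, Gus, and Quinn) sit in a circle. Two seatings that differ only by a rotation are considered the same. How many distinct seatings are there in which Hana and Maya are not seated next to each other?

Without the restriction there are (6)! = 720 seatings.
Seatings with Hana beside Maya: treat them as a block with 2 internal orders, giving 2 × (5)! = 240.
Subtracting, 720 − 240 = 480.

480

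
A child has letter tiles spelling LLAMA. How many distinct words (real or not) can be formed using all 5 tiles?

The 5 letters of LLAMA have repeats: A appearing twice and L appearing twice.
Dividing 5! = 120 by 2!·2! = 4 for the repeated letters gives 30.

30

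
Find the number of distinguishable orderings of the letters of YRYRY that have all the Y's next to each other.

3

Treat the 3 copies of Y as a single block. The multiset to arrange is then {YYY, R, R}, 3 items in all.
That gives (3)!/(2!) = 3 arrangements.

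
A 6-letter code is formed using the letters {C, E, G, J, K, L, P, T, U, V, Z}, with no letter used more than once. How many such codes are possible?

With no repetition, fill the 6 letters in order: 11 choices, then 10, down to 6.
11 × 10 × 9 × 8 × 7 × 6 = 332640.

332640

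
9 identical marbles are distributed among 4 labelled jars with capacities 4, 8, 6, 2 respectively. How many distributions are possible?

Without the upper bounds there are C(12,3) = 220 ways to split 9 among 4 jars.
Subtract solutions that violate a single cap (substitute x_i' = x_i − (cap_i+1)): x_1 ≥ 5 gives C(7,3) = 35; x_2 ≥ 9 gives C(3,3) = 1; x_3 ≥ 7 gives C(5,3) = 10; x_4 ≥ 3 gives C(9,3) = 84. Together 130.
Add back pairs where two caps are both exceeded: 0 + 0 + 4 + 0 + 0 + 0 = 4.
By inclusion–exclusion the count is 220 − 130 + 4 = 94.

94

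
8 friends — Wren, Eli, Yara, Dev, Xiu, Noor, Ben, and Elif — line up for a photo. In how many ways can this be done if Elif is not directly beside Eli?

30240

Of the 8! = 40320 arrangements, those with Elif and Eli adjacent number 2 × 7! = 10080 (treat the pair as a block with 2 internal orders).
Complementary counting: 40320 − 10080 = 30240.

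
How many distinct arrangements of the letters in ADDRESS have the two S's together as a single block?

360

Treat the 2 copies of S as a single block. The multiset to arrange is then {SS, A, D, D, E, R}, 6 items in all.
That gives (6)!/(2!) = 360 arrangements.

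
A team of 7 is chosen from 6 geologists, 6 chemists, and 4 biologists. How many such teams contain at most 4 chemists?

Split by how many chemists are chosen (0 through 4).
Sum: C(6,0)·C(10,7) + C(6,1)·C(10,6) + C(6,2)·C(10,5) + C(6,3)·C(10,4) + C(6,4)·C(10,3) = 120 + 1260 + 3780 + 4200 + 1800 = 11160.

11160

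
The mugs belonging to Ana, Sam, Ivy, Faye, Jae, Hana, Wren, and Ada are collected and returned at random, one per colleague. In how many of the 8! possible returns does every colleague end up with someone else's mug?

14833

This is the derangement count D_8: permutations of 8 items with no fixed point.
By inclusion–exclusion this is Σ_{j=0}^{8} (−1)^j C(8,j)·(8−j)!.
Computing: 40320 − 40320 + 20160 − 6720 + 1680 − 336 + 56 − 8 + 1 = 14833.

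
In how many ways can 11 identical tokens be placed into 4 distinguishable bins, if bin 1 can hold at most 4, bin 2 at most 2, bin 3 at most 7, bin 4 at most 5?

Ignoring the caps, the number of non-negative solutions to x_1+…+x_4 = 11 is C(14,3) = 364.
Subtract solutions that violate a single cap (substitute x_i' = x_i − (cap_i+1)): x_1 ≥ 5 gives C(9,3) = 84; x_2 ≥ 3 gives C(11,3) = 165; x_3 ≥ 8 gives C(6,3) = 20; x_4 ≥ 6 gives C(8,3) = 56. Together 325.
Add back pairs where two caps are both exceeded: 20 + 0 + 1 + 1 + 10 + 0 = 32.
By inclusion–exclusion the count is 364 − 325 + 32 = 71.

71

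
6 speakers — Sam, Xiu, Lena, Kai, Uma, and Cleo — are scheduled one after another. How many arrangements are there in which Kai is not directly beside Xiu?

There are 6! = 720 arrangements in all. If Kai and Xiu are adjacent, merging them into one block gives 2·(5)! = 240 arrangements.
Complementary counting: 720 − 240 = 480.

480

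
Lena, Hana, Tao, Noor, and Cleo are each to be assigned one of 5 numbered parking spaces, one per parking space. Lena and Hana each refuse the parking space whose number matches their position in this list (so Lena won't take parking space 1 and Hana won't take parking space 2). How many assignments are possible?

Let Aᵢ (for i ∈ {1, 2}) be the placements that put person i in their forbidden parking space. Any j of these fix j positions, leaving (5−j)! ways to fill the rest, and there are C(2,j) ways to pick which j.
By inclusion–exclusion, the number of valid placements is Σ_{j=0}^{2} (−1)^j C(2,j)·(5−j)!.
Computing: 120 − 48 + 6 = 78.

78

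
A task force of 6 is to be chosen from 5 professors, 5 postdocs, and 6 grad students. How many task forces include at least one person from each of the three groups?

6875

With no constraint there are C(16,6) = 8008 possible selections.
Selections missing a whole group: no professors → C(11,6) = 462; no postdocs → C(11,6) = 462; no grad students → C(10,6) = 210.
Add back selections omitting two groups (i.e. drawn from a single group): C(5,6) + C(5,6) + C(6,6) = 1.
By inclusion–exclusion: 8008 − 1134 + 1 = 6875.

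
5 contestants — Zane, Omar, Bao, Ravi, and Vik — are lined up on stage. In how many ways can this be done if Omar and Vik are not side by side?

72

Of the 5! = 120 arrangements, those with Omar and Vik adjacent number 2 × 4! = 48 (treat the pair as a block with 2 internal orders).
Complementary counting: 120 − 48 = 72.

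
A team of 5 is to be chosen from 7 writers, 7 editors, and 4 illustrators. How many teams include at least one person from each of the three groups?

With no constraint there are C(18,5) = 8568 possible selections.
Subtract selections that omit an entire group: no writers → C(11,5) = 462; no editors → C(11,5) = 462; no illustrators → C(14,5) = 2002.
Add back selections omitting two groups (i.e. drawn from a single group): C(7,5) + C(7,5) + C(4,5) = 42.
By inclusion–exclusion: 8568 − 2926 + 42 = 5684.

5684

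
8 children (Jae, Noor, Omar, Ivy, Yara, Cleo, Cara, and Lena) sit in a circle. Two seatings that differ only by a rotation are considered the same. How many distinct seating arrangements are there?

Around a circle, 8 distinct people have 8!/8 = (7)! = 5040 rotationally distinct seatings.

5040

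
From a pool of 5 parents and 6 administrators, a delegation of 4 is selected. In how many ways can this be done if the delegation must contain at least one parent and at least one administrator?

Unrestricted: C(11,4) = 330 ways to pick any 4 of the 11.
Subtract selections that omit an entire group: no parents → C(6,4) = 15; no administrators → C(5,4) = 5.
Both groups omitted at once is impossible, so 330 − 20 = 310.

310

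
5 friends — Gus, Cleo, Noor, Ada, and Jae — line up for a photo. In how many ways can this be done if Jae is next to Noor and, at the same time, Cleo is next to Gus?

24

Treat {Jae,Noor} as one block (2 orders) and {Cleo,Gus} as another (2 orders).
That leaves 3 units to arrange: 2 × 2 × 3! = 4 × 6 = 24.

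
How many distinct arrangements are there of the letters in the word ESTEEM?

ESTEEM has 6 letters with E appearing 3 times.
So there are 6! / (3!) = 120 distinguishable arrangements.

120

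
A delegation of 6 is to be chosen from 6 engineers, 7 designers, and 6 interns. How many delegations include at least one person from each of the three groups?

22785

Unrestricted: C(19,6) = 27132 ways to pick any 6 of the 19.
Subtract selections that omit an entire group: no engineers → C(13,6) = 1716; no designers → C(12,6) = 924; no interns → C(13,6) = 1716.
Add back selections omitting two groups (i.e. drawn from a single group): C(6,6) + C(7,6) + C(6,6) = 9.
By inclusion–exclusion: 27132 − 4356 + 9 = 22785.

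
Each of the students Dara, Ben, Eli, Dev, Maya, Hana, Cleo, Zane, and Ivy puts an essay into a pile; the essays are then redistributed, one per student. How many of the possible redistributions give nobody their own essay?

133496

This is the derangement count D_9: permutations of 9 items with no fixed point.
By inclusion–exclusion this is Σ_{j=0}^{9} (−1)^j C(9,j)·(9−j)!.
Computing: 362880 − 362880 + 181440 − 60480 + 15120 − 3024 + 504 − 72 + 9 − 1 = 133496.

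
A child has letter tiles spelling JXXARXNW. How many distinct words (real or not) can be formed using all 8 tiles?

JXXARXNW has 8 letters with X appearing 3 times.
The number of distinct arrangements is 8!/(3!) = 40320/6 = 6720.

6720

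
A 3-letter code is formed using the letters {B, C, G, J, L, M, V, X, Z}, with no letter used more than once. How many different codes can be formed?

Choose and order 3 of the 9 symbols: the first letter has 9 options, the next 8, then 7.
9 × 8 × 7 = 504.

504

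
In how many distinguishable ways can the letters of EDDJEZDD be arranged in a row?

The 8 letters of EDDJEZDD have repeats: D appearing 4 times and E appearing twice.
The number of distinct arrangements is 8!/(4!·2!) = 40320/48 = 840.

840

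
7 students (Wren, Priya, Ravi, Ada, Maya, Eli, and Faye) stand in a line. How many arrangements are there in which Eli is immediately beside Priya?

Treat {Eli, Priya} as a single unit. There are 6 units to order, and the pair itself can be ordered 2 ways.
That gives 2 × 6! = 2 × 720 = 1440.

1440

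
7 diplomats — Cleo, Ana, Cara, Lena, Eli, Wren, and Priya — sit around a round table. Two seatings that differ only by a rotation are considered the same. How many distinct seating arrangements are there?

720

Around a circle, 7 distinct people have 7!/7 = (6)! = 720 rotationally distinct seatings.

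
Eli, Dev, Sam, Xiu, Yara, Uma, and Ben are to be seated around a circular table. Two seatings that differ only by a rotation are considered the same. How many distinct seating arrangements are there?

Fix one person's seat to break rotational symmetry; the remaining 6 people can be arranged in (6)! = 720 ways.

720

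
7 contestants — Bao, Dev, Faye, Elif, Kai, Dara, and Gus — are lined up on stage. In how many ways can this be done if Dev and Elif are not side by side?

Of the 7! = 5040 arrangements, those with Dev and Elif adjacent number 2 × 6! = 1440 (treat the pair as a block with 2 internal orders).
So 5040 − 1440 = 3600 arrangements keep them apart.

3600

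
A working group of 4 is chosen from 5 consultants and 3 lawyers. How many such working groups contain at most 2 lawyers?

65

Split by how many lawyers are chosen (0 through 2).
Sum: C(3,0)·C(5,4) + C(3,1)·C(5,3) + C(3,2)·C(5,2) = 5 + 30 + 30 = 65.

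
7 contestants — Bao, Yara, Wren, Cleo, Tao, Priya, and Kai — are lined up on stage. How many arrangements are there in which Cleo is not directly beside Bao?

There are 7! = 5040 arrangements in all. If Cleo and Bao are adjacent, merging them into one block gives 2·(6)! = 1440 arrangements.
So 5040 − 1440 = 3600 arrangements keep them apart.

3600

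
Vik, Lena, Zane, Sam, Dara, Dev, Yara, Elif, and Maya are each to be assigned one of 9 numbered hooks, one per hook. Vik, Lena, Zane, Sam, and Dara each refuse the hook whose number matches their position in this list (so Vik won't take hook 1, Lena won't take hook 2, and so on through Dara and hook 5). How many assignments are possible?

Let Aᵢ (for 1 ≤ i ≤ 5) be the placements that put person i in their forbidden hook. Any j of these fix j positions, leaving (9−j)! ways to fill the rest, and there are C(5,j) ways to pick which j.
By inclusion–exclusion, the number of valid placements is Σ_{j=0}^{5} (−1)^j C(5,j)·(9−j)!.
Computing: 362880 − 201600 + 50400 − 7200 + 600 − 24 = 205056.

205056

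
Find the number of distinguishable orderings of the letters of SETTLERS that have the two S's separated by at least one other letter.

Total arrangements of SETTLERS: 8!/(2!·2!·2!) = 5040.
If the two S's are adjacent, glue them into one block, leaving 7 items to arrange: (7)!/(2!·2!) = 1260 ways.
Hence 5040 − 1260 = 3780.

3780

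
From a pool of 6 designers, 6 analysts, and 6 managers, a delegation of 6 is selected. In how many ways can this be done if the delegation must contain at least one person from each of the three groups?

Unrestricted: C(18,6) = 18564 ways to pick any 6 of the 18.
Subtract selections that omit an entire group: no designers → C(12,6) = 924; no analysts → C(12,6) = 924; no managers → C(12,6) = 924.
Add back selections omitting two groups (i.e. drawn from a single group): C(6,6) + C(6,6) + C(6,6) = 3.
By inclusion–exclusion: 18564 − 2772 + 3 = 15795.

15795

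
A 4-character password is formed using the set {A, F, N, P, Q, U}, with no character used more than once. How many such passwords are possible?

360

Choose and order 4 of the 6 symbols: the first character has 6 options, the next 5, then 4, 3.
6 × 5 × 4 × 3 = 360.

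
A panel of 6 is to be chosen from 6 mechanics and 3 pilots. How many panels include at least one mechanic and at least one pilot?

Total 6-person selections from all 9: C(9,6) = 84.
Selections missing a whole group: no mechanics → C(3,6) = 0; no pilots → C(6,6) = 1.
Both groups omitted at once is impossible, so 84 − 1 = 83.

83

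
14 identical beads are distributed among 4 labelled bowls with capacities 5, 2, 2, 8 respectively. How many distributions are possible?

18

By stars and bars, unrestricted non-negative solutions to x_1+…+x_4 = 14 number C(14+3,3) = 680.
Subtract solutions that violate a single cap (substitute x_i' = x_i − (cap_i+1)): x_1 ≥ 6 gives C(11,3) = 165; x_2 ≥ 3 gives C(14,3) = 364; x_3 ≥ 3 gives C(14,3) = 364; x_4 ≥ 9 gives C(8,3) = 56. Together 949.
Add back pairs where two caps are both exceeded: 56 + 56 + 0 + 165 + 10 + 10 = 297.
Subtract triples: 10 + 0 + 0 + 0 = 10.
By inclusion–exclusion the count is 680 − 949 + 297 − 10 = 18.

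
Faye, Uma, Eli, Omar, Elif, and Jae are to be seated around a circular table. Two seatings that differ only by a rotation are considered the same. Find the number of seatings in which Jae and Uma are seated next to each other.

48

Treat {Jae, Uma} as one unit (2 internal orders) and seat the resulting 5 units around the table: (4)! circular arrangements.
So 2 × (4)! = 2 × 24 = 48.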